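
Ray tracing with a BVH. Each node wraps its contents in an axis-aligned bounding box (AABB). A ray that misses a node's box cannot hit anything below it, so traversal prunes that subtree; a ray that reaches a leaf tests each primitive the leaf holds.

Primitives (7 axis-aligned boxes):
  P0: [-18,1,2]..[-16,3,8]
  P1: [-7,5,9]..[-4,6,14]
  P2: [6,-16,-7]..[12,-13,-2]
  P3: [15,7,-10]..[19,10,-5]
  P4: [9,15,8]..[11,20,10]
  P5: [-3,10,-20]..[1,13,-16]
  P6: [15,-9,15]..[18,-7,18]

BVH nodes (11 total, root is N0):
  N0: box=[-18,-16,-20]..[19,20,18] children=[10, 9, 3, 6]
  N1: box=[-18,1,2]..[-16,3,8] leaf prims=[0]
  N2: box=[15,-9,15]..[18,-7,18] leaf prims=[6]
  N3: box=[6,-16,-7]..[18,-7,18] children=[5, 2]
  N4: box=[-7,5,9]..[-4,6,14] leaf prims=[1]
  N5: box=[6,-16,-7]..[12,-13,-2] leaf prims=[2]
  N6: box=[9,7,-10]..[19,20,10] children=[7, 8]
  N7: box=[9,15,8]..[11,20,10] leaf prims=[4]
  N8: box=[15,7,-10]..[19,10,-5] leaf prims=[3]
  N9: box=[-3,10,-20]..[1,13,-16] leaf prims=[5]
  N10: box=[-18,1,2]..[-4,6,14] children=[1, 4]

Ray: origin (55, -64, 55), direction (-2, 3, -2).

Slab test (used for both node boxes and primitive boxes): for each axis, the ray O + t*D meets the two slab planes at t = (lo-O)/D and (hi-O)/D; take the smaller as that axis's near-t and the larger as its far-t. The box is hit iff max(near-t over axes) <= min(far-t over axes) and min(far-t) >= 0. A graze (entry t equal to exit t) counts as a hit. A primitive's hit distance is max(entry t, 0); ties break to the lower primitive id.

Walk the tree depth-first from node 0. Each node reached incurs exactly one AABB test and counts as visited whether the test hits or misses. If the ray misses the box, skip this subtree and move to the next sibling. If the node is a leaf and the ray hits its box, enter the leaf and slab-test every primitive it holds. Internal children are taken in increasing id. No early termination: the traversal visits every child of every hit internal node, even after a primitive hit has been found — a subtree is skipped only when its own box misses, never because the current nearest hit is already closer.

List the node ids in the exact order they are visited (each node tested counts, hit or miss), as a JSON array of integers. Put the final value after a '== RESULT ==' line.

Trace the traversal:
N0 x:[18,73/2] y:[16,28] z:[37/2,75/2] -> hit [37/2,28], descend [3, 6, 9, 10]
  N3 x:[37/2,49/2] y:[16,19] z:[37/2,31] -> hit [37/2,19], descend [2, 5]
    N2 x:[37/2,20] y:[55/3,19] z:[37/2,20] -> hit [37/2,19] leaf, test {P6@t=37/2}
    N5 x:[43/2,49/2] y:[16,17] z:[57/2,31] -> miss, prune
  N6 x:[18,23] y:[71/3,28] z:[45/2,65/2] -> miss, prune
  N9 x:[27,29] y:[74/3,77/3] z:[71/2,75/2] -> miss, prune
  N10 x:[59/2,73/2] y:[65/3,70/3] z:[41/2,53/2] -> miss, prune

Summary -> nodes [0, 3, 2, 5, 6, 9, 10]; box-tests=7; leaf-entries=1; first=P6

== RESULT ==
[0, 3, 2, 5, 6, 9, 10]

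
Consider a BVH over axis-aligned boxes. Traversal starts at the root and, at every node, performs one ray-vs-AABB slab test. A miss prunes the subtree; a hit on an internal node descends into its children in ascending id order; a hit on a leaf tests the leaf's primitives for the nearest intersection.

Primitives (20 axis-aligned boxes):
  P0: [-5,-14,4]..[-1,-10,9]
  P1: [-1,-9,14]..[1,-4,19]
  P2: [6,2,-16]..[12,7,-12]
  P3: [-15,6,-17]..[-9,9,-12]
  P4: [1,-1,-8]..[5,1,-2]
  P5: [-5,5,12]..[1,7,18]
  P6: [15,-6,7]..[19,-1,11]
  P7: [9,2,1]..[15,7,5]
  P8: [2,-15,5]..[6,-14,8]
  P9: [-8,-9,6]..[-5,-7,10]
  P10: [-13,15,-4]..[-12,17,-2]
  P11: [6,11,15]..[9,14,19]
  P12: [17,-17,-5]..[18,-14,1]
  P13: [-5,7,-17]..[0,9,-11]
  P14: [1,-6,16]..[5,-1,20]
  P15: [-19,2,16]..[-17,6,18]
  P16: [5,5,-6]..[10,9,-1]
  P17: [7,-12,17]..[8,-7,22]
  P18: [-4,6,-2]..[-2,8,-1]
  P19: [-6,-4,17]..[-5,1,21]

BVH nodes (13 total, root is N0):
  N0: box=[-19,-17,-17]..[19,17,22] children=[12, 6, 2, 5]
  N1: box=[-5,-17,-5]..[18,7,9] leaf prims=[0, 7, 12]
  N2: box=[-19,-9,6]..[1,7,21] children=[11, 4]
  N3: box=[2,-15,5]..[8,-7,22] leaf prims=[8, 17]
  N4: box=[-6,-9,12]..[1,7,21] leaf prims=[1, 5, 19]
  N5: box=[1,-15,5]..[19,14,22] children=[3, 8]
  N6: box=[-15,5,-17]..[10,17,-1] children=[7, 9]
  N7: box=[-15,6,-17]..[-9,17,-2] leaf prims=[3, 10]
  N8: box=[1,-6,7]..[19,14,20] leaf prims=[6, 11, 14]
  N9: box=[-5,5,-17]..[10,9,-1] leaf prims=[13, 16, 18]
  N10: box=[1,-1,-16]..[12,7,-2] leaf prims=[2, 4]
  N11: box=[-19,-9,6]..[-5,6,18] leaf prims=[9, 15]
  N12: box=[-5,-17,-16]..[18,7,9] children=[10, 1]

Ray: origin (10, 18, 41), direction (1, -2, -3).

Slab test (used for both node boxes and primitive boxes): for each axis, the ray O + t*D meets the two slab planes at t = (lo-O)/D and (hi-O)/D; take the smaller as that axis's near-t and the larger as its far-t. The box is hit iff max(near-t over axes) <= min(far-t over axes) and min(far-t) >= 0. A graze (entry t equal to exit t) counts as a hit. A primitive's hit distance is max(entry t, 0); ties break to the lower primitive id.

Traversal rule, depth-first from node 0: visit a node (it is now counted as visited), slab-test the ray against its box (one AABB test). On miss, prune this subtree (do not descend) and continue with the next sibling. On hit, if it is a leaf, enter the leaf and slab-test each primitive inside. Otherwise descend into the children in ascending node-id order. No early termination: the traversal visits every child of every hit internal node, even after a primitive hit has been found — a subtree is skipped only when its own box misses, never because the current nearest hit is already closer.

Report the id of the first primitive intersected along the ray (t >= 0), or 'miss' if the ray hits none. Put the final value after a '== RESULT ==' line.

Trace the traversal:
N0 x:[-29,9] y:[1/2,35/2] z:[19/3,58/3] -> hit [19/3,9], descend [2, 5, 6, 12]
  N2 x:[-29,-9] y:[11/2,27/2] z:[20/3,35/3] -> miss, prune
  N5 x:[-9,9] y:[2,33/2] z:[19/3,12] -> hit [19/3,9], descend [3, 8]
    N3 x:[-8,-2] y:[25/2,33/2] z:[19/3,12] -> miss, prune
    N8 x:[-9,9] y:[2,12] z:[7,34/3] -> hit [7,9] leaf, test {P6(miss), P11(miss), P14(miss)}
  N6 x:[-25,0] y:[1/2,13/2] z:[14,58/3] -> miss, prune
  N12 x:[-15,8] y:[11/2,35/2] z:[32/3,19] -> miss, prune

order=[0, 2, 5, 3, 8, 6, 12]  |boxes|=7  |leaves|=1  hit=miss

== RESULT ==
miss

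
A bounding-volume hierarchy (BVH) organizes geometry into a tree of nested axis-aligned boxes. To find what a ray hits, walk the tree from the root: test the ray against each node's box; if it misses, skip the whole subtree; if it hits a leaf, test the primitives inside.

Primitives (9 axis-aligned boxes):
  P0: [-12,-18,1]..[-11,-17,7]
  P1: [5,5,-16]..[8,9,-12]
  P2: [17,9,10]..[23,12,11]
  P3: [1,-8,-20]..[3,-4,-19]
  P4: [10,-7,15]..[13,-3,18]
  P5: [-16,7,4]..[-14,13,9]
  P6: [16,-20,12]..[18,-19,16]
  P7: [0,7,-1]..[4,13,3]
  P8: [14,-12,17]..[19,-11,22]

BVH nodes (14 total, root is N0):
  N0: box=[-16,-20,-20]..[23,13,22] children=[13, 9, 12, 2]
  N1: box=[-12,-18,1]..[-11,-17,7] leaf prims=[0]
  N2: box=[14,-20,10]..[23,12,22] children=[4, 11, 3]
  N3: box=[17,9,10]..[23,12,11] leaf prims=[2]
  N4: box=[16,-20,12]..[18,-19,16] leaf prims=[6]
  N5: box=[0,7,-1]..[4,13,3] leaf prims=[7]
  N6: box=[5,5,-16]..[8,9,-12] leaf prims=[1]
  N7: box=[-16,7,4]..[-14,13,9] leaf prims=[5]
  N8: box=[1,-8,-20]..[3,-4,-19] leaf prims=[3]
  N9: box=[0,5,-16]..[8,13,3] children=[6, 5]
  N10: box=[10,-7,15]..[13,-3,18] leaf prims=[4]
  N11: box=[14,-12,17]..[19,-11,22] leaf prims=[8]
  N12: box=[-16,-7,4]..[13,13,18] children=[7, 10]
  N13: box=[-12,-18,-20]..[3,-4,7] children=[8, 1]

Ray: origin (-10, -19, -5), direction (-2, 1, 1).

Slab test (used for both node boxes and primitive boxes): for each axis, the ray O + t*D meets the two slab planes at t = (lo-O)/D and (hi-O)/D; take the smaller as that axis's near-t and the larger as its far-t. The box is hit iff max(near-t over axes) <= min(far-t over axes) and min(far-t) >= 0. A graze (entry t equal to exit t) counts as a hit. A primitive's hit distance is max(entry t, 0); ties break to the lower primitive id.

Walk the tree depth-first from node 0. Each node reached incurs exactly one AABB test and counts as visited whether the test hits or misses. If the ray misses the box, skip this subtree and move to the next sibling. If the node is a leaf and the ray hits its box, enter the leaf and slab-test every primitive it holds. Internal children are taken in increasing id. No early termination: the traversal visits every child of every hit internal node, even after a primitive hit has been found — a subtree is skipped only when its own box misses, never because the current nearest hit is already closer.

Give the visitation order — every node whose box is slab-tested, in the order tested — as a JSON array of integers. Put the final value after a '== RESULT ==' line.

Trace the traversal:
N0 x:[-33/2,3] y:[-1,32] z:[-15,27] -> hit [-1,3], descend [2, 9, 12, 13]
  N2 x:[-33/2,-12] y:[-1,31] z:[15,27] -> miss, prune
  N9 x:[-9,-5] y:[24,32] z:[-11,8] -> miss, prune
  N12 x:[-23/2,3] y:[12,32] z:[9,23] -> miss, prune
  N13 x:[-13/2,1] y:[1,15] z:[-15,12] -> hit [1,1], descend [1, 8]
    N1 x:[1/2,1] y:[1,2] z:[6,12] -> miss, prune
    N8 x:[-13/2,-11/2] y:[11,15] z:[-15,-14] -> miss, prune

Summary -> nodes [0, 2, 9, 12, 13, 1, 8]; box-tests=7; leaf-entries=0; first=miss

== RESULT ==
[0, 2, 9, 12, 13, 1, 8]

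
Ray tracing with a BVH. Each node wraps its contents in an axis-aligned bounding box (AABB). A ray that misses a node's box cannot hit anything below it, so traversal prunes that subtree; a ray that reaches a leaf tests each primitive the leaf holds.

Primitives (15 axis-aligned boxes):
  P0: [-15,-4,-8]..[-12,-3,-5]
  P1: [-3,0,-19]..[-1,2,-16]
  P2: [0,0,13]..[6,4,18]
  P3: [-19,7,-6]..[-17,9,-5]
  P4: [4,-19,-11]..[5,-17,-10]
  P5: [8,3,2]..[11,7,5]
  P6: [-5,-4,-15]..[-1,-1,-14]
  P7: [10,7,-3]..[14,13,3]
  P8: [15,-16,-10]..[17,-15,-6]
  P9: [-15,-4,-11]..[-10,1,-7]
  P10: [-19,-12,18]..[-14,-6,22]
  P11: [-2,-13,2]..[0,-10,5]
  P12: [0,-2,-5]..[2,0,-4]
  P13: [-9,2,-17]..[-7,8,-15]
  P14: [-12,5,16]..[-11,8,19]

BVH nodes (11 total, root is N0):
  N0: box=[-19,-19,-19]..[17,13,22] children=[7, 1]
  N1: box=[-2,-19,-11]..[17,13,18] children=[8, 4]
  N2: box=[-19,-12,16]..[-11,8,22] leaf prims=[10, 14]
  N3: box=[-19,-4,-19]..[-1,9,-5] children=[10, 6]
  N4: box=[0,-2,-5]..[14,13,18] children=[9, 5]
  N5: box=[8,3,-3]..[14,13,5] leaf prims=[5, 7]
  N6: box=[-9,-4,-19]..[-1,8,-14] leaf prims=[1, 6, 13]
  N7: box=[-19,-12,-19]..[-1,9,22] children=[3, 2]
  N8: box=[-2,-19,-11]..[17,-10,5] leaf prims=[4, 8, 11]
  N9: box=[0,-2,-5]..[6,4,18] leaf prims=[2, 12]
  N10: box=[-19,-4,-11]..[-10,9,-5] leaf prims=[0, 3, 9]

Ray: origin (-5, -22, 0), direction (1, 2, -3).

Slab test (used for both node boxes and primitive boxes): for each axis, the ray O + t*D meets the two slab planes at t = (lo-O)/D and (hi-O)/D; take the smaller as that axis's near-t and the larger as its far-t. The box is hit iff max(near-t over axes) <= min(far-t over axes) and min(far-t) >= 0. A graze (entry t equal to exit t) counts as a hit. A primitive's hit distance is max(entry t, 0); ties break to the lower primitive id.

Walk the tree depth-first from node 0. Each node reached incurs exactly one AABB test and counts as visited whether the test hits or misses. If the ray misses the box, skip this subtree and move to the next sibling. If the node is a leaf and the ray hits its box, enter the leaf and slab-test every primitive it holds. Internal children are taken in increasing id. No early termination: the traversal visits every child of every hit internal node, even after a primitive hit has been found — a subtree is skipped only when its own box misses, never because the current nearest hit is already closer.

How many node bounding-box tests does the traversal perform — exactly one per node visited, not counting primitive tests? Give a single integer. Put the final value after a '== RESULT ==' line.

Trace the traversal:
N0 x:[-14,22] y:[3/2,35/2] z:[-22/3,19/3] -> hit [3/2,19/3], descend [1, 7]
  N1 x:[3,22] y:[3/2,35/2] z:[-6,11/3] -> hit [3,11/3], descend [4, 8]
    N4 x:[5,19] y:[10,35/2] z:[-6,5/3] -> miss, prune
    N8 x:[3,22] y:[3/2,6] z:[-5/3,11/3] -> hit [3,11/3] leaf, test {P4(miss), P8(miss), P11(miss)}
  N7 x:[-14,4] y:[5,31/2] z:[-22/3,19/3] -> miss, prune

Summary -> nodes [0, 1, 4, 8, 7]; box-tests=5; leaf-entries=1; first=miss

== RESULT ==
5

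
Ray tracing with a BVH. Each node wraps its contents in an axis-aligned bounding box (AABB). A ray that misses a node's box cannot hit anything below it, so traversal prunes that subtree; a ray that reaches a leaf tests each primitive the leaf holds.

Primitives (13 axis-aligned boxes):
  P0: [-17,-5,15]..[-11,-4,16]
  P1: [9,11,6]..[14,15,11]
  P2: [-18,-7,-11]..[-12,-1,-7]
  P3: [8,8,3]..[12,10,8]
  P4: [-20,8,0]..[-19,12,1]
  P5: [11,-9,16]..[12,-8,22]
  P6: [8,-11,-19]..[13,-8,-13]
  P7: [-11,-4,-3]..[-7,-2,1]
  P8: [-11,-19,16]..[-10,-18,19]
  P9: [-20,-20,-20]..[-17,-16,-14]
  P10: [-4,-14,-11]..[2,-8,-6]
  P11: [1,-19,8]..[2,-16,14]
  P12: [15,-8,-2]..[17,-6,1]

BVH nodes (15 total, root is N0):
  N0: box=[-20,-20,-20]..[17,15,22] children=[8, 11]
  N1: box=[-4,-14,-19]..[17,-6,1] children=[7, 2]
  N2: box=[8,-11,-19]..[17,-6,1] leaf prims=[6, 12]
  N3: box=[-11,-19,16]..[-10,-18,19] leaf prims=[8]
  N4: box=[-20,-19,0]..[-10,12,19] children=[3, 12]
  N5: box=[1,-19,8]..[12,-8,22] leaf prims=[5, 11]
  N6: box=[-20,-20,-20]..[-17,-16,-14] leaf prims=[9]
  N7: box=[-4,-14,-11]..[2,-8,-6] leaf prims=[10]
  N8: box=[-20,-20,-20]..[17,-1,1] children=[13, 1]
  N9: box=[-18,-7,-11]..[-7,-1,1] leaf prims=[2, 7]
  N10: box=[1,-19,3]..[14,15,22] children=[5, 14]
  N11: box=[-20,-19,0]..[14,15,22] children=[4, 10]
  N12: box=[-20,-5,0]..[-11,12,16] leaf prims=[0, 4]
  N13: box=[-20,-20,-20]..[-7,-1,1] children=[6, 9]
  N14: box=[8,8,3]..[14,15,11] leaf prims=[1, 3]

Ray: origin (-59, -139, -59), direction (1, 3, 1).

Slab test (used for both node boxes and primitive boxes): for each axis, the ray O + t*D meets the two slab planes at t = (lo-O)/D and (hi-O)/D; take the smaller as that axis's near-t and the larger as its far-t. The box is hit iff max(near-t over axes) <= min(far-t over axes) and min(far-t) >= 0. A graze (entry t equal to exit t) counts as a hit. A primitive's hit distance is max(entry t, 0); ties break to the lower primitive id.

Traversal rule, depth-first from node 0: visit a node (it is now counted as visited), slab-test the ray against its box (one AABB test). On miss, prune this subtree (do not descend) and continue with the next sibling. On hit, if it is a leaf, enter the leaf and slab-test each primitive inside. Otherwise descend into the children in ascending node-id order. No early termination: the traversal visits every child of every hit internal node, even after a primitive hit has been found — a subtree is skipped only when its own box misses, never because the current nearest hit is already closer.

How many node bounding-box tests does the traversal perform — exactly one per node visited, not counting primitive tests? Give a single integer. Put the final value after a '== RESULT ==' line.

Walk:
N0 x:[39,76] y:[119/3,154/3] z:[39,81] -> hit [119/3,154/3], descend [8, 11]
  N8 x:[39,76] y:[119/3,46] z:[39,60] -> hit [119/3,46], descend [1, 13]
    N1 x:[55,76] y:[125/3,133/3] z:[40,60] -> miss, prune
    N13 x:[39,52] y:[119/3,46] z:[39,60] -> hit [119/3,46], descend [6, 9]
      N6 x:[39,42] y:[119/3,41] z:[39,45] -> hit [119/3,41] leaf, test {P9@t=119/3}
      N9 x:[41,52] y:[44,46] z:[48,60] -> miss, prune
  N11 x:[39,73] y:[40,154/3] z:[59,81] -> miss, prune

Visited [0, 8, 1, 13, 6, 9, 11]. Tests: 7 box, 1 leaf. Nearest: P9.

== RESULT ==
7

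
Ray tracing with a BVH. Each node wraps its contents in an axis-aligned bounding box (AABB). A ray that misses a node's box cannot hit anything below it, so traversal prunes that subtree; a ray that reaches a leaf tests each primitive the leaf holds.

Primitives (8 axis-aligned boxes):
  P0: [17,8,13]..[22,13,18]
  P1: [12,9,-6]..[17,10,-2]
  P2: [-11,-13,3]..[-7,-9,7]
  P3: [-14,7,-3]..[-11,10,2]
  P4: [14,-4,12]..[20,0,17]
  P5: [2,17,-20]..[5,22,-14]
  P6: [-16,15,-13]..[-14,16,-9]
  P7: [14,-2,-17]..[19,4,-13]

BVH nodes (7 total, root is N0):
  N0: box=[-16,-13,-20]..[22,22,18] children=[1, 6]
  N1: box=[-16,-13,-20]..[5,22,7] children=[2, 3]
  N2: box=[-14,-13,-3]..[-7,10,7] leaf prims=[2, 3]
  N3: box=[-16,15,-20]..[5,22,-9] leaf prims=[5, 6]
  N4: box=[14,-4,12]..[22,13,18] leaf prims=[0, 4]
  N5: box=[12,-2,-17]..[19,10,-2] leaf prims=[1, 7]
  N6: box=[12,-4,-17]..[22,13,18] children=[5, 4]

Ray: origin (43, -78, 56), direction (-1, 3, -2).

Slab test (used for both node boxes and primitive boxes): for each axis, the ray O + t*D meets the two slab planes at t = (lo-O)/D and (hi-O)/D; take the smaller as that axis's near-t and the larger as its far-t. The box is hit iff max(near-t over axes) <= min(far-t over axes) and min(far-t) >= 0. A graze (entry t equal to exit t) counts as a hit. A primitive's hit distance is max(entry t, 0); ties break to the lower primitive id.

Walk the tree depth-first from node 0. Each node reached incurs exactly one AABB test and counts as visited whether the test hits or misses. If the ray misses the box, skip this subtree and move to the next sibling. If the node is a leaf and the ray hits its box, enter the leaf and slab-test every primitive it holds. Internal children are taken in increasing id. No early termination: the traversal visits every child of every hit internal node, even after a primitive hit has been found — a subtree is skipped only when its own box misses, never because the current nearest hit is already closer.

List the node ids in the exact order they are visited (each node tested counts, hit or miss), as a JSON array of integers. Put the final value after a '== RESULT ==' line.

Traverse from the root:
N0 x:[21,59] y:[65/3,100/3] z:[19,38] -> hit [65/3,100/3], descend [1, 6]
  N1 x:[38,59] y:[65/3,100/3] z:[49/2,38] -> miss, prune
  N6 x:[21,31] y:[74/3,91/3] z:[19,73/2] -> hit [74/3,91/3], descend [4, 5]
    N4 x:[21,29] y:[74/3,91/3] z:[19,22] -> miss, prune
    N5 x:[24,31] y:[76/3,88/3] z:[29,73/2] -> hit [29,88/3] leaf, test {P1@t=29, P7(miss)}

order=[0, 1, 6, 4, 5]  |boxes|=5  |leaves|=1  hit=P1

== RESULT ==
[0, 1, 6, 4, 5]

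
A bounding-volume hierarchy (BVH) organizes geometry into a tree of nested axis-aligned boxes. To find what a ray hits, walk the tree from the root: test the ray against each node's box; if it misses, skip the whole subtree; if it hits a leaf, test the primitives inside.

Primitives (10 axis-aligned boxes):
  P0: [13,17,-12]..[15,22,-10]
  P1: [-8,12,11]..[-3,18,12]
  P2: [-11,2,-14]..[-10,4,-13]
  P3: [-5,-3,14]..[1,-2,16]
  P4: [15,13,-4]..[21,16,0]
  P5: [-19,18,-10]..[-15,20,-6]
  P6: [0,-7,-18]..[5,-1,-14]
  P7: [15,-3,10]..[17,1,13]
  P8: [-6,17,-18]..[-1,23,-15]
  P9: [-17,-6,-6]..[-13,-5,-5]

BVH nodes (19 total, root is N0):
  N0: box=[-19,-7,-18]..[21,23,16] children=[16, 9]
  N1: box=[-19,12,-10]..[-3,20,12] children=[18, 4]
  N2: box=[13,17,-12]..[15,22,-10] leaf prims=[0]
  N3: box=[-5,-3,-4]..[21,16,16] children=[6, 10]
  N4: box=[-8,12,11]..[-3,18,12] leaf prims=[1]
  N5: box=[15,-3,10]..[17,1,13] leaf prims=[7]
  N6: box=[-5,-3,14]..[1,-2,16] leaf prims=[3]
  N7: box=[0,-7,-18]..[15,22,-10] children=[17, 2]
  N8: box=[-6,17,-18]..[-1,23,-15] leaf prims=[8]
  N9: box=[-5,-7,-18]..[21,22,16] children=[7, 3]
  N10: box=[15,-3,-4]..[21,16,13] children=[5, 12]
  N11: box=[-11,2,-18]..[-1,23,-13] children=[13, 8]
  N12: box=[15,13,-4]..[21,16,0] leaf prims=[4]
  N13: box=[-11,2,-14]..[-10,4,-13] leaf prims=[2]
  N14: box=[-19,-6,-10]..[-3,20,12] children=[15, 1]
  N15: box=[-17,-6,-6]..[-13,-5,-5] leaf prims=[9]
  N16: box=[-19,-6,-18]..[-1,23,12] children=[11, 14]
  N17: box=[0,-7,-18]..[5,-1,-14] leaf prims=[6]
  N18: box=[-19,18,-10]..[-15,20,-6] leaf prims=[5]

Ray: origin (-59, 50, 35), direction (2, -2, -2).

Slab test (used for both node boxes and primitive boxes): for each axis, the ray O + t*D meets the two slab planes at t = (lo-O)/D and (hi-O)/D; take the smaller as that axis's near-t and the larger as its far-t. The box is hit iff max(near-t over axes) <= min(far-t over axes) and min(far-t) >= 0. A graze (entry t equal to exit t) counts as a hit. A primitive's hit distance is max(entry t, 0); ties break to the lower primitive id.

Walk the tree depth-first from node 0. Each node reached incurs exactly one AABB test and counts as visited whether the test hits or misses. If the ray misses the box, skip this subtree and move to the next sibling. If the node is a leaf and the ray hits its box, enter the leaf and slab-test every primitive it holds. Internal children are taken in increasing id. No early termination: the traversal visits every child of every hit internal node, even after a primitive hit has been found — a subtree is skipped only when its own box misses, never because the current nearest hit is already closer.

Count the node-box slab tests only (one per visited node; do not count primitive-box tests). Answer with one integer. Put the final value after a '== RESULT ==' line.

Walk:
N0 x:[20,40] y:[27/2,57/2] z:[19/2,53/2] -> hit [20,53/2], descend [9, 16]
  N9 x:[27,40] y:[14,57/2] z:[19/2,53/2] -> miss, prune
  N16 x:[20,29] y:[27/2,28] z:[23/2,53/2] -> hit [20,53/2], descend [11, 14]
    N11 x:[24,29] y:[27/2,24] z:[24,53/2] -> hit [24,24], descend [8, 13]
      N8 x:[53/2,29] y:[27/2,33/2] z:[25,53/2] -> miss, prune
      N13 x:[24,49/2] y:[23,24] z:[24,49/2] -> hit [24,24] leaf, test {P2@t=24}
    N14 x:[20,28] y:[15,28] z:[23/2,45/2] -> hit [20,45/2], descend [1, 15]
      N1 x:[20,28] y:[15,19] z:[23/2,45/2] -> miss, prune
      N15 x:[21,23] y:[55/2,28] z:[20,41/2] -> miss, prune

9 AABB tests over nodes [0, 9, 16, 11, 8, 13, 14, 1, 15]; 1 leaf entered; closest P2.

== RESULT ==
9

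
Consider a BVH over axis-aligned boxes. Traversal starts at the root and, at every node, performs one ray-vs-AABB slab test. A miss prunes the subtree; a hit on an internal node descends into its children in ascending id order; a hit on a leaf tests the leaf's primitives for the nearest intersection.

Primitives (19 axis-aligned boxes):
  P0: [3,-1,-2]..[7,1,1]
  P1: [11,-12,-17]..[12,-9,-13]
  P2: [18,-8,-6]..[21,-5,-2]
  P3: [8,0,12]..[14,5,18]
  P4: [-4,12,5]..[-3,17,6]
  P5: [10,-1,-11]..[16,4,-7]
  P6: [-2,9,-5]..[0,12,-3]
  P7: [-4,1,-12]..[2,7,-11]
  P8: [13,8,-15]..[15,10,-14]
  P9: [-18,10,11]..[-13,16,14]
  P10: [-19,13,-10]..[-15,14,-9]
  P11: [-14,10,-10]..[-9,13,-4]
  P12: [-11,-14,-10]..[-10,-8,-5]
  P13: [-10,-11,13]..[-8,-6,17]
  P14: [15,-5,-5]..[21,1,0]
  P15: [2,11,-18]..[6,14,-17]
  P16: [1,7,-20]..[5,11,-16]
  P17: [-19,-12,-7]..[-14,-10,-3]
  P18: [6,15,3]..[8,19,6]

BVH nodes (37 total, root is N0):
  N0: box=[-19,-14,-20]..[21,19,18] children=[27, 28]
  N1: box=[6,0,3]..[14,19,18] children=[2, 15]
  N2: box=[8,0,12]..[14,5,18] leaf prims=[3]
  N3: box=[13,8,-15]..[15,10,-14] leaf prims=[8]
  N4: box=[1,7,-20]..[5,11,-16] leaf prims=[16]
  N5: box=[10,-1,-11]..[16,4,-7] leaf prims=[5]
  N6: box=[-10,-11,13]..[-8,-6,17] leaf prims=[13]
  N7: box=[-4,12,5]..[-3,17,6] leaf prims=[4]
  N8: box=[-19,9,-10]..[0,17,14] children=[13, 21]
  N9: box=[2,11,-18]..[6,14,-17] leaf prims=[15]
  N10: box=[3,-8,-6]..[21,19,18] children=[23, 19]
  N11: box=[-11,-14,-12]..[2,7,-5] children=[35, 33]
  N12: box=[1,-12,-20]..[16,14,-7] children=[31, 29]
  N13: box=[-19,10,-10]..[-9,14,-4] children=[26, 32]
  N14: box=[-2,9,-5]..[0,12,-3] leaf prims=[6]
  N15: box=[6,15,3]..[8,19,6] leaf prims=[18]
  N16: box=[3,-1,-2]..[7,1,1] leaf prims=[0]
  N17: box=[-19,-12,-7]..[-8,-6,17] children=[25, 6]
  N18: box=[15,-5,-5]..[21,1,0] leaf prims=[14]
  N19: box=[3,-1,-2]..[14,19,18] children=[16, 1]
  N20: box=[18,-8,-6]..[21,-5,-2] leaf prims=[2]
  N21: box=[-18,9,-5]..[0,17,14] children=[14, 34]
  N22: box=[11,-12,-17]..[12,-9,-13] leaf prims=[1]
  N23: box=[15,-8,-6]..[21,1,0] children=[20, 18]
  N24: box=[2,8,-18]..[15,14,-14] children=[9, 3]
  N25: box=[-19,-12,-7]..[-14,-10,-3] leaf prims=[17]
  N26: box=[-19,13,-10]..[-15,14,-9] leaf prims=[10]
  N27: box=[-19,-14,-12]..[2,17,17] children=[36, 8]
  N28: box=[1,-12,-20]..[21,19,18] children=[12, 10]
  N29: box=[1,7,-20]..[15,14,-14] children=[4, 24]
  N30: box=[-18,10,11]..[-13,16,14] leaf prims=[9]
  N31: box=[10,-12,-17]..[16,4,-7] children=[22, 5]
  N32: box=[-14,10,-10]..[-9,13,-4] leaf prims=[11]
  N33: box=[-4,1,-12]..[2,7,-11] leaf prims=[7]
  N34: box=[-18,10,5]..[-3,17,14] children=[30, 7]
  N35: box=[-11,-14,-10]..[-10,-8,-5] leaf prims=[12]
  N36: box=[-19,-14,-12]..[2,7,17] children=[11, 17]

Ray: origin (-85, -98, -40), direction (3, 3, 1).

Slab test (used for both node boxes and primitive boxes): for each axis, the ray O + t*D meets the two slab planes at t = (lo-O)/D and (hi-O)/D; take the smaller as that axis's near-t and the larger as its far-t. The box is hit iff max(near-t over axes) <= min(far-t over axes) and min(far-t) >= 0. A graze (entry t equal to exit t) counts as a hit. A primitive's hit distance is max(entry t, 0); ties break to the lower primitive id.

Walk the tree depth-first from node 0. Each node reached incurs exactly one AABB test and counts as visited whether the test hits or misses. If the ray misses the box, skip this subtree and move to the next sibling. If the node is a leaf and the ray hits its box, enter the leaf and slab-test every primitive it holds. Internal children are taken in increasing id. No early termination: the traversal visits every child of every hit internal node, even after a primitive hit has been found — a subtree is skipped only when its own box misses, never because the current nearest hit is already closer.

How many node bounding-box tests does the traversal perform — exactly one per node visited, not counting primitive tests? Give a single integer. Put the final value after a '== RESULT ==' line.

Trace the traversal:
N0 x:[22,106/3] y:[28,39] z:[20,58] -> hit [28,106/3], descend [27, 28]
  N27 x:[22,29] y:[28,115/3] z:[28,57] -> hit [28,29], descend [8, 36]
    N8 x:[22,85/3] y:[107/3,115/3] z:[30,54] -> miss, prune
    N36 x:[22,29] y:[28,35] z:[28,57] -> hit [28,29], descend [11, 17]
      N11 x:[74/3,29] y:[28,35] z:[28,35] -> hit [28,29], descend [33, 35]
        N33 x:[27,29] y:[33,35] z:[28,29] -> miss, prune
        N35 x:[74/3,25] y:[28,30] z:[30,35] -> miss, prune
      N17 x:[22,77/3] y:[86/3,92/3] z:[33,57] -> miss, prune
  N28 x:[86/3,106/3] y:[86/3,39] z:[20,58] -> hit [86/3,106/3], descend [10, 12]
    N10 x:[88/3,106/3] y:[30,39] z:[34,58] -> hit [34,106/3], descend [19, 23]
      N19 x:[88/3,33] y:[97/3,39] z:[38,58] -> miss, prune
      N23 x:[100/3,106/3] y:[30,33] z:[34,40] -> miss, prune
    N12 x:[86/3,101/3] y:[86/3,112/3] z:[20,33] -> hit [86/3,33], descend [29, 31]
      N29 x:[86/3,100/3] y:[35,112/3] z:[20,26] -> miss, prune
      N31 x:[95/3,101/3] y:[86/3,34] z:[23,33] -> hit [95/3,33], descend [5, 22]
        N5 x:[95/3,101/3] y:[97/3,34] z:[29,33] -> hit [97/3,33] leaf, test {P5@t=97/3}
        N22 x:[32,97/3] y:[86/3,89/3] z:[23,27] -> miss, prune

17 AABB tests over nodes [0, 27, 8, 36, 11, 33, 35, 17, 28, 10, 19, 23, 12, 29, 31, 5, 22]; 1 leaf entered; closest P5.

== RESULT ==
17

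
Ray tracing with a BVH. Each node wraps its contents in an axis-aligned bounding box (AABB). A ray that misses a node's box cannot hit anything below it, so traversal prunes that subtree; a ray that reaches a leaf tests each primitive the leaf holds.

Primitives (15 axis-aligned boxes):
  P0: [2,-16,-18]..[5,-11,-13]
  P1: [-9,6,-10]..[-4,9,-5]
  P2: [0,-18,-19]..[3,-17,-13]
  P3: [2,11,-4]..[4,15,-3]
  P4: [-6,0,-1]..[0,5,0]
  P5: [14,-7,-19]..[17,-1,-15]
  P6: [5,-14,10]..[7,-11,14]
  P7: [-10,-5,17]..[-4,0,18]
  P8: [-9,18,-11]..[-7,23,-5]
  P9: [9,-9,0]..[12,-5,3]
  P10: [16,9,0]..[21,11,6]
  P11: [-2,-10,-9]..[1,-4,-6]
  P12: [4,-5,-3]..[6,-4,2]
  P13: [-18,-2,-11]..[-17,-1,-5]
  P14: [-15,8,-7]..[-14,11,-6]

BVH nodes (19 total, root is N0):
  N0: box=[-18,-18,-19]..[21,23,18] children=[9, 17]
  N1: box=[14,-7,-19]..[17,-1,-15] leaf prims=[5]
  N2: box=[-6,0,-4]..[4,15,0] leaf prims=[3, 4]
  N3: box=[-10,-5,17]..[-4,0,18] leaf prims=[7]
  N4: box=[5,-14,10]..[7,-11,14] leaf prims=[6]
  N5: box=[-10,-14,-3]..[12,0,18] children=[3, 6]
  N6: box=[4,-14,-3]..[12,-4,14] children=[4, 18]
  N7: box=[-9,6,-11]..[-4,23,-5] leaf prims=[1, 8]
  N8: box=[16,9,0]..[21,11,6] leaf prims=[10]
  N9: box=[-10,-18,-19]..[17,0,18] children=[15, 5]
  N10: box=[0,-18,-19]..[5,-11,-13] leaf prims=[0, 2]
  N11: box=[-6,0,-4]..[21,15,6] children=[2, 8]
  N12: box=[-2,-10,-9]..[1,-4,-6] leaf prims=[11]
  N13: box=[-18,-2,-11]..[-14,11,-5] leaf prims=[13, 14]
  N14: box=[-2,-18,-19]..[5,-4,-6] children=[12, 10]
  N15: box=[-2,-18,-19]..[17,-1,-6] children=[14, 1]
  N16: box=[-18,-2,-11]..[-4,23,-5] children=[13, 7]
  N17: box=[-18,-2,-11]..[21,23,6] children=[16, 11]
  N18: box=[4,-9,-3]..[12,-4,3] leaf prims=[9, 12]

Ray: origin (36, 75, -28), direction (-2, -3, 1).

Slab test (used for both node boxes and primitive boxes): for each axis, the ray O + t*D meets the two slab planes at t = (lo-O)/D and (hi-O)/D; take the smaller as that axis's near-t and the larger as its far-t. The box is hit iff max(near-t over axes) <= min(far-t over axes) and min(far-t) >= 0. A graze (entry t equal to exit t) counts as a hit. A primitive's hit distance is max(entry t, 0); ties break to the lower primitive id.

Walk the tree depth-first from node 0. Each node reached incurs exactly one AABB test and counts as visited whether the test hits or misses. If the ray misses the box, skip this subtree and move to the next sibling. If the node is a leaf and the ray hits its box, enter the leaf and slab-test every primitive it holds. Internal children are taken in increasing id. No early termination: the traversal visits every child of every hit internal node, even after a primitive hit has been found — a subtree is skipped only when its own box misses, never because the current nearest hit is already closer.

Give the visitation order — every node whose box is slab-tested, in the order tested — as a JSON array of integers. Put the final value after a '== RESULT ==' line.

Traverse from the root:
N0 x:[15/2,27] y:[52/3,31] z:[9,46] -> hit [52/3,27], descend [9, 17]
  N9 x:[19/2,23] y:[25,31] z:[9,46] -> miss, prune
  N17 x:[15/2,27] y:[52/3,77/3] z:[17,34] -> hit [52/3,77/3], descend [11, 16]
    N11 x:[15/2,21] y:[20,25] z:[24,34] -> miss, prune
    N16 x:[20,27] y:[52/3,77/3] z:[17,23] -> hit [20,23], descend [7, 13]
      N7 x:[20,45/2] y:[52/3,23] z:[17,23] -> hit [20,45/2] leaf, test {P1@t=22, P8(miss)}
      N13 x:[25,27] y:[64/3,77/3] z:[17,23] -> miss, prune

Summary -> nodes [0, 9, 17, 11, 16, 7, 13]; box-tests=7; leaf-entries=1; first=P1

== RESULT ==
[0, 9, 17, 11, 16, 7, 13]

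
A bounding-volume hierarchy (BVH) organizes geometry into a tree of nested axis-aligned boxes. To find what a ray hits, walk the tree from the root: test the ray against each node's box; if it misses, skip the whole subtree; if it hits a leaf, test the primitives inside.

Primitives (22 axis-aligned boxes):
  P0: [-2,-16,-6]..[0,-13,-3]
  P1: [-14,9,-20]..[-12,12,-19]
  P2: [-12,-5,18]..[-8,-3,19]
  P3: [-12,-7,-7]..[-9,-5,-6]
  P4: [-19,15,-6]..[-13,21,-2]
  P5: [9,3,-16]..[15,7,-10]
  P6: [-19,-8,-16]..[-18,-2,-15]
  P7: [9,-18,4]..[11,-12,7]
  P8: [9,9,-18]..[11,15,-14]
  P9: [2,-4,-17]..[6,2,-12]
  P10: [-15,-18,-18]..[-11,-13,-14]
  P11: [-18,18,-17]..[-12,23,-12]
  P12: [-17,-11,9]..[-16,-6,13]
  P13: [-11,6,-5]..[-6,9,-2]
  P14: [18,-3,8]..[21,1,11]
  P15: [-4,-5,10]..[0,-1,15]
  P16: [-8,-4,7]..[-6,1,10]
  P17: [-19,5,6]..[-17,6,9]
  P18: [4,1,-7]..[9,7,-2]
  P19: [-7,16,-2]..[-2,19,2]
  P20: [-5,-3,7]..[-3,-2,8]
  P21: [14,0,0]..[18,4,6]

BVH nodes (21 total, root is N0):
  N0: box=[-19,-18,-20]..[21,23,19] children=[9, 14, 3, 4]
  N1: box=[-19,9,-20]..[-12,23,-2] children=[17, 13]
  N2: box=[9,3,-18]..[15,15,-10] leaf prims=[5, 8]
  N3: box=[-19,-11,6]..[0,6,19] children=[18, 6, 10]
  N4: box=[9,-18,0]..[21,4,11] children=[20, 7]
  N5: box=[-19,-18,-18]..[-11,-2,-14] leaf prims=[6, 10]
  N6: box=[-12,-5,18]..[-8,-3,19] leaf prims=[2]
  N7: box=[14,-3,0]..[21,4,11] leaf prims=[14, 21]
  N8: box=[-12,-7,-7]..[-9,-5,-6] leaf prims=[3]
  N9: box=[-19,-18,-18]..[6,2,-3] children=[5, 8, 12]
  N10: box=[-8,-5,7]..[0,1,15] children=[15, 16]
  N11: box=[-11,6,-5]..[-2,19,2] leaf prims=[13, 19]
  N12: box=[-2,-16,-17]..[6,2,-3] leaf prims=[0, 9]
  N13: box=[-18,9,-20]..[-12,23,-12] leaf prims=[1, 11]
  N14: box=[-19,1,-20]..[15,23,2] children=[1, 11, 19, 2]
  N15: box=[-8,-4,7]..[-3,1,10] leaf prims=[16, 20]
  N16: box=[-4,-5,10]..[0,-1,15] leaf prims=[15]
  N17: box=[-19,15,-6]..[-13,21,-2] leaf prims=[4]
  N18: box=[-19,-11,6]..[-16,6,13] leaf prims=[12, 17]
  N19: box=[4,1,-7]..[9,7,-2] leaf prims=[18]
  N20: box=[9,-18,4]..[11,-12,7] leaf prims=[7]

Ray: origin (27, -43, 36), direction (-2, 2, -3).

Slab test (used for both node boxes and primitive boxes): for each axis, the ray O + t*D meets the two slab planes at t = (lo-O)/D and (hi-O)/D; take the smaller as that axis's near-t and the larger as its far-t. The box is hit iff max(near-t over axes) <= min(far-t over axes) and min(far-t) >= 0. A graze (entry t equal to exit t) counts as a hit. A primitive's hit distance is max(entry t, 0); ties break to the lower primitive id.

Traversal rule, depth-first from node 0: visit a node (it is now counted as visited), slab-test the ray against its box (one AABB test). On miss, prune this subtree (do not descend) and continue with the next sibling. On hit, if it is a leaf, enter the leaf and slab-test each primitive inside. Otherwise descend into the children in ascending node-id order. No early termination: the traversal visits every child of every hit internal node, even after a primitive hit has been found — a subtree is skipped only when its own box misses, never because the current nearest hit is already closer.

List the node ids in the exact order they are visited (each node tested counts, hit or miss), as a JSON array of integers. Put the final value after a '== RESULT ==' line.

Traverse from the root:
N0 x:[3,23] y:[25/2,33] z:[17/3,56/3] -> hit [25/2,56/3], descend [3, 4, 9, 14]
  N3 x:[27/2,23] y:[16,49/2] z:[17/3,10] -> miss, prune
  N4 x:[3,9] y:[25/2,47/2] z:[25/3,12] -> miss, prune
  N9 x:[21/2,23] y:[25/2,45/2] z:[13,18] -> hit [13,18], descend [5, 8, 12]
    N5 x:[19,23] y:[25/2,41/2] z:[50/3,18] -> miss, prune
    N8 x:[18,39/2] y:[18,19] z:[14,43/3] -> miss, prune
    N12 x:[21/2,29/2] y:[27/2,45/2] z:[13,53/3] -> hit [27/2,29/2] leaf, test {P0@t=27/2, P9(miss)}
  N14 x:[6,23] y:[22,33] z:[34/3,56/3] -> miss, prune

Visited [0, 3, 4, 9, 5, 8, 12, 14]. Tests: 8 box, 1 leaf. Nearest: P0.

== RESULT ==
[0, 3, 4, 9, 5, 8, 12, 14]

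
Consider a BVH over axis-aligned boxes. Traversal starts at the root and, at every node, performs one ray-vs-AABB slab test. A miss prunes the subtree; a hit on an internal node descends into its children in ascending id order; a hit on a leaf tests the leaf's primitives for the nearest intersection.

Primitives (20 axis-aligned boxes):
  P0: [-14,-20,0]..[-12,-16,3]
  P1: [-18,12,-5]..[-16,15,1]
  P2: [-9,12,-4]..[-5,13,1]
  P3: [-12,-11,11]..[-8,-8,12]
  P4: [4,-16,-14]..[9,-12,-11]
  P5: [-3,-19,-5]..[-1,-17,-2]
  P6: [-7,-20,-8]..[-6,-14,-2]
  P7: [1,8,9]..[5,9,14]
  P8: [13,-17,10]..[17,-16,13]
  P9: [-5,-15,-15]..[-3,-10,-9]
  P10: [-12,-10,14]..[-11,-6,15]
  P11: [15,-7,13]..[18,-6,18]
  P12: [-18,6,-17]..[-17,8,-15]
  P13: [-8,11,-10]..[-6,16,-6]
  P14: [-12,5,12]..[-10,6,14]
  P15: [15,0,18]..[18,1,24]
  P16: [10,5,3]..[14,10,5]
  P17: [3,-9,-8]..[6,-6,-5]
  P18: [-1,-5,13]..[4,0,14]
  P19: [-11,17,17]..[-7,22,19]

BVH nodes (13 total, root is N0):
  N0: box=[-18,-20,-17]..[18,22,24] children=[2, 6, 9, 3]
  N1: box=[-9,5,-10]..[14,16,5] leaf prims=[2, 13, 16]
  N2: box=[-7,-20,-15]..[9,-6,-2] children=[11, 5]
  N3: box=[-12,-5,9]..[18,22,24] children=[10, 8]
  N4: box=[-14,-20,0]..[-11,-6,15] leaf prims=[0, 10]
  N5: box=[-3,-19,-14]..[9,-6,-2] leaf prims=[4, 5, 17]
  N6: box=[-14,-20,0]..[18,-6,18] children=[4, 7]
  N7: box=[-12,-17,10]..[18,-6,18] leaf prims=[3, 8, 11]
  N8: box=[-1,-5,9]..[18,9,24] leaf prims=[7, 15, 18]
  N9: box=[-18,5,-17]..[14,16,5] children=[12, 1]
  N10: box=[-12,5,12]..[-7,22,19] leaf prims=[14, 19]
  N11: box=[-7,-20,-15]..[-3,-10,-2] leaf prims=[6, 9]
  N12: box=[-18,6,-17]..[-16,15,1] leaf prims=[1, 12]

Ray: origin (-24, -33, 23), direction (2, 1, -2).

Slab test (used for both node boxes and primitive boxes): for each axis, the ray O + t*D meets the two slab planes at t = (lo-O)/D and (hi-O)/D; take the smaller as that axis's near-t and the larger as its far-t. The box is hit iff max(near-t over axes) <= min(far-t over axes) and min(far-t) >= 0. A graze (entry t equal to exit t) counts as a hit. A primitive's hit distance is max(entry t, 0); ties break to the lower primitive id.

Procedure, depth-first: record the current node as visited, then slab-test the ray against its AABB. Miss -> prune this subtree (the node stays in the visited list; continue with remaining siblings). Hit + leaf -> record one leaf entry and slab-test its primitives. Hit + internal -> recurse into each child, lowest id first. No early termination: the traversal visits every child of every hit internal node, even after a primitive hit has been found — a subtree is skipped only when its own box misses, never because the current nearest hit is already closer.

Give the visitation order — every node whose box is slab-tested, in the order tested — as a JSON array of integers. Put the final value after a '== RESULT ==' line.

Trace the traversal:
N0 x:[3,21] y:[13,55] z:[-1/2,20] -> hit [13,20], descend [2, 3, 6, 9]
  N2 x:[17/2,33/2] y:[13,27] z:[25/2,19] -> hit [13,33/2], descend [5, 11]
    N5 x:[21/2,33/2] y:[14,27] z:[25/2,37/2] -> hit [14,33/2] leaf, test {P4(miss), P5(miss), P17(miss)}
    N11 x:[17/2,21/2] y:[13,23] z:[25/2,19] -> miss, prune
  N3 x:[6,21] y:[28,55] z:[-1/2,7] -> miss, prune
  N6 x:[5,21] y:[13,27] z:[5/2,23/2] -> miss, prune
  N9 x:[3,19] y:[38,49] z:[9,20] -> miss, prune

Visited [0, 2, 5, 11, 3, 6, 9]. Tests: 7 box, 1 leaf. Nearest: miss.

== RESULT ==
[0, 2, 5, 11, 3, 6, 9]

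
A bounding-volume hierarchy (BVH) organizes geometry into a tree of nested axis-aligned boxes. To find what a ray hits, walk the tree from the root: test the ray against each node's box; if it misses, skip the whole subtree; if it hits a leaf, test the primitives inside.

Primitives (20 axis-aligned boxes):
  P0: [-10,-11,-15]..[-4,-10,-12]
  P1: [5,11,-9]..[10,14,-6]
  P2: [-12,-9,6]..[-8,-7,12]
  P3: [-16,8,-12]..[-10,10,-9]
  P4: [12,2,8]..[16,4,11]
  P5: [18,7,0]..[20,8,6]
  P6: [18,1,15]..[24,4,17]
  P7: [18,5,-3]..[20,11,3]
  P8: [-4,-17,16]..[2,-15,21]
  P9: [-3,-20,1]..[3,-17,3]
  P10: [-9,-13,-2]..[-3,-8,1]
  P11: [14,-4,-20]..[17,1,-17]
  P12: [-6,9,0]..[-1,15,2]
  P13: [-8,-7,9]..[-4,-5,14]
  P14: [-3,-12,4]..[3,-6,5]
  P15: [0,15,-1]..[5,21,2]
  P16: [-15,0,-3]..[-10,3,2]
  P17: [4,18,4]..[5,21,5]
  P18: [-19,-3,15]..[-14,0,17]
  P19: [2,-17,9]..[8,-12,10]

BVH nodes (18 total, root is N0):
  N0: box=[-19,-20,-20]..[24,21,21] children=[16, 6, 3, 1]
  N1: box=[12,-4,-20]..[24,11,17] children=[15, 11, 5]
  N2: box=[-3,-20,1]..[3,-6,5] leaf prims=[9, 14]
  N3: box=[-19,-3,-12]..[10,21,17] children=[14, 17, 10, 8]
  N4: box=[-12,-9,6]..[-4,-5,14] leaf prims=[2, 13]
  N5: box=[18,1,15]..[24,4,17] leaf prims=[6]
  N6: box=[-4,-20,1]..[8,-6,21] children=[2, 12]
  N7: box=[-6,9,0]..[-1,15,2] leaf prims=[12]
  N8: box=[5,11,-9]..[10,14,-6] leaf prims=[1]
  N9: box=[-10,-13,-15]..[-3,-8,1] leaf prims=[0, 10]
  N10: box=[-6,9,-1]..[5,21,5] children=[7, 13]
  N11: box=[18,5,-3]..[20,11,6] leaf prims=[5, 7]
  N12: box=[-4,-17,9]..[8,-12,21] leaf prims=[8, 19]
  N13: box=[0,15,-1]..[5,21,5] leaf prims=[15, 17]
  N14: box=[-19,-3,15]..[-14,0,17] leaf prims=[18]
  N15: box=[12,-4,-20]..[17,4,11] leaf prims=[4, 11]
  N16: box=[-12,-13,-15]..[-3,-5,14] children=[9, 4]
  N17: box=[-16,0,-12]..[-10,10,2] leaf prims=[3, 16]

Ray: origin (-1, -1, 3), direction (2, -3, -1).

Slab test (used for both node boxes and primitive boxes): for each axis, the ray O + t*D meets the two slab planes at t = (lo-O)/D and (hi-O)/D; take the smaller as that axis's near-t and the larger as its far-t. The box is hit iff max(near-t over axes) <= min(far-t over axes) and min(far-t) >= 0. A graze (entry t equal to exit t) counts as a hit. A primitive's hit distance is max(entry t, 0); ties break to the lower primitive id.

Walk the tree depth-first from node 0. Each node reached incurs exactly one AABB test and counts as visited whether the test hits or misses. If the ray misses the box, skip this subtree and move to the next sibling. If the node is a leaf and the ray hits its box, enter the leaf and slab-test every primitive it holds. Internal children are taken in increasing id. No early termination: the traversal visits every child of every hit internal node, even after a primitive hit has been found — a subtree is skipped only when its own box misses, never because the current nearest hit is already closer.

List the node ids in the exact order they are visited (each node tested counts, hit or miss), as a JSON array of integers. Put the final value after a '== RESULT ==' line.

Walk:
N0 x:[-9,25/2] y:[-22/3,19/3] z:[-18,23] -> hit [-22/3,19/3], descend [1, 3, 6, 16]
  N1 x:[13/2,25/2] y:[-4,1] z:[-14,23] -> miss, prune
  N3 x:[-9,11/2] y:[-22/3,2/3] z:[-14,15] -> hit [-22/3,2/3], descend [8, 10, 14, 17]
    N8 x:[3,11/2] y:[-5,-4] z:[9,12] -> miss, prune
    N10 x:[-5/2,3] y:[-22/3,-10/3] z:[-2,4] -> miss, prune
    N14 x:[-9,-13/2] y:[-1/3,2/3] z:[-14,-12] -> miss, prune
    N17 x:[-15/2,-9/2] y:[-11/3,-1/3] z:[1,15] -> miss, prune
  N6 x:[-3/2,9/2] y:[5/3,19/3] z:[-18,2] -> hit [5/3,2], descend [2, 12]
    N2 x:[-1,2] y:[5/3,19/3] z:[-2,2] -> hit [5/3,2] leaf, test {P9(miss), P14(miss)}
    N12 x:[-3/2,9/2] y:[11/3,16/3] z:[-18,-6] -> miss, prune
  N16 x:[-11/2,-1] y:[4/3,4] z:[-11,18] -> miss, prune

11 AABB tests over nodes [0, 1, 3, 8, 10, 14, 17, 6, 2, 12, 16]; 1 leaf entered; closest miss.

== RESULT ==
[0, 1, 3, 8, 10, 14, 17, 6, 2, 12, 16]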